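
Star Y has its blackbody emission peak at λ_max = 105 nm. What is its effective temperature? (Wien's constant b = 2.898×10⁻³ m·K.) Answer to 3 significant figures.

T = b/λ_max = 2.898×10⁻³ / (105×10⁻⁹) = 2.760×10^4 K.

2.76×10^4 K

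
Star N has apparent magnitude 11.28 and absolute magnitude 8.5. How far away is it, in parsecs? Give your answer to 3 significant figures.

36.0 pc

m − M = 5 log₁₀(d/10 pc)
11.28 − (8.5) = 2.78 = 5 log₁₀(d/10)
d = 10 × 10^(2.78/5) = 10 × 10^0.556 = 35.97 pc.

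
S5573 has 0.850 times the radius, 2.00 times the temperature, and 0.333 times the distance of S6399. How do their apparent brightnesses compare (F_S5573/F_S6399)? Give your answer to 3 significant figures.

104

L_S5573/L_S6399 = (R_S5573/R_S6399)²(T_S5573/T_S6399)⁴ = (0.850)² × (2.00)⁴ = 11.56.
F_S5573/F_S6399 = (L_S5573/L_S6399)/(d_S5573/d_S6399)² = 11.56 / (0.333)² = 104.2.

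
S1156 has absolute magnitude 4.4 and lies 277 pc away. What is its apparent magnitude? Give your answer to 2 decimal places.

11.61

m = M + 5 log₁₀(d/10 pc) = 4.4 + 5 log₁₀(277/10)
  = 4.4 + 5 × 1.442 = 4.4 + 7.21 = 11.61.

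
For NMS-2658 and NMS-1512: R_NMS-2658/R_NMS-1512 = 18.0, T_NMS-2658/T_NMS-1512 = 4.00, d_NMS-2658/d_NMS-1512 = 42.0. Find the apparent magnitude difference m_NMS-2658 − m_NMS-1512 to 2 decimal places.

L_NMS-2658/L_NMS-1512 = (18.0)²(4.00)⁴ = 8.294×10^4.
F_NMS-2658/F_NMS-1512 = (L_NMS-2658/L_NMS-1512)/(d_NMS-2658/d_NMS-1512)² = 8.294×10^4/1764 = 47.02.
m_NMS-2658 − m_NMS-1512 = −2.5 log₁₀(47.02) = -4.18.

-4.18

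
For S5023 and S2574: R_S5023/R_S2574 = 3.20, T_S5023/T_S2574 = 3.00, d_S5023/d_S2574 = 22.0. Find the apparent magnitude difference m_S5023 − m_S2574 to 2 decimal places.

L_S5023/L_S2574 = (3.20)²(3.00)⁴ = 829.4.
F_S5023/F_S2574 = (L_S5023/L_S2574)/(d_S5023/d_S2574)² = 829.4/484.0 = 1.714.
m_S5023 − m_S2574 = −2.5 log₁₀(1.714) = -0.58.

-0.58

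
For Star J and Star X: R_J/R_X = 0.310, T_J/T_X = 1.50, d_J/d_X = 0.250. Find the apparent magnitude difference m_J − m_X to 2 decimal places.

L_J/L_X = (0.310)²(1.50)⁴ = 0.4865.
F_J/F_X = (L_J/L_X)/(d_J/d_X)² = 0.4865/0.06250 = 7.784.
m_J − m_X = −2.5 log₁₀(7.784) = -2.23.

-2.23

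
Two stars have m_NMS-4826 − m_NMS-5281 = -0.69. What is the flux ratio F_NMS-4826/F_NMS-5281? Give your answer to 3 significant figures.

1.89

F_NMS-4826/F_NMS-5281 = 10^(−(m_NMS-4826 − m_NMS-5281)/2.5) = 10^(0.69/2.5) = 10^0.276 = 1.888.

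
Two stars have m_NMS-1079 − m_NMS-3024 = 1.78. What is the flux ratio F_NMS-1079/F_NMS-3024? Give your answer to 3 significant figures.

F_NMS-1079/F_NMS-3024 = 10^(−(m_NMS-1079 − m_NMS-3024)/2.5) = 10^(-1.78/2.5) = 10^-0.712 = 0.1941.

0.194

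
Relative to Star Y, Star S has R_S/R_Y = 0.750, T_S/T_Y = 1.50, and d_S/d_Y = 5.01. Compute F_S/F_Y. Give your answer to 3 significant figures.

L_S/L_Y = (R_S/R_Y)²(T_S/T_Y)⁴ = (0.750)² × (1.50)⁴ = 2.848.
F_S/F_Y = (L_S/L_Y)/(d_S/d_Y)² = 2.848 / (5.01)² = 0.1135.

0.113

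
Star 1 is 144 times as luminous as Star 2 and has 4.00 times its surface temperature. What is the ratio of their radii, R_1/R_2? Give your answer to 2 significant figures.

L ∝ R²T⁴ gives R ∝ √L / T², so
R_1/R_2 = √(144) / (4.00)² = 12.00 / 16.00 = 0.7500.

0.75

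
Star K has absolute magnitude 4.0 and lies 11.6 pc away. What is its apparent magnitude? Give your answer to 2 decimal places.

m = M + 5 log₁₀(d/10 pc) = 4.0 + 5 log₁₀(11.6/10)
  = 4.0 + 5 × 0.064 = 4.0 + 0.32 = 4.32.

4.32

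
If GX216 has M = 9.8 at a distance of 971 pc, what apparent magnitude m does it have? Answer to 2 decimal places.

19.74

m = M + 5 log₁₀(d/10 pc) = 9.8 + 5 log₁₀(971/10)
  = 9.8 + 5 × 1.987 = 9.8 + 9.94 = 19.74.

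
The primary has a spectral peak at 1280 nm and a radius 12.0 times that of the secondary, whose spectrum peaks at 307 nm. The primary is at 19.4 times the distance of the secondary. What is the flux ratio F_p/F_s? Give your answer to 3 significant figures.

0.00127

Wien's law: T_p/T_s = λ_s/λ_p = 307/1280 = 0.2398.
L_p/L_s = (R_p/R_s)²(T_p/T_s)⁴ = (12.0)²(0.2398)⁴ = 0.4765.
F_p/F_s = (L_p/L_s)/(d_p/d_s)² = 0.4765/(19.4)² = 0.001266.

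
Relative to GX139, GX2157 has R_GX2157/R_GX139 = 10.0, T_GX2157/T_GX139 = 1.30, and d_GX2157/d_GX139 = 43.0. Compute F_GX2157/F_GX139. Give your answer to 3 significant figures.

0.154

L_GX2157/L_GX139 = (R_GX2157/R_GX139)²(T_GX2157/T_GX139)⁴ = (10.0)² × (1.30)⁴ = 285.6.
F_GX2157/F_GX139 = (L_GX2157/L_GX139)/(d_GX2157/d_GX139)² = 285.6 / (43.0)² = 0.1545.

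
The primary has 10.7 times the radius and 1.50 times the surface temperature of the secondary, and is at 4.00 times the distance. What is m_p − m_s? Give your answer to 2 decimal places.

-3.90

L_p/L_s = (10.7)²(1.50)⁴ = 579.6.
F_p/F_s = (L_p/L_s)/(d_p/d_s)² = 579.6/16.00 = 36.23.
m_p − m_s = −2.5 log₁₀(36.23) = -3.90.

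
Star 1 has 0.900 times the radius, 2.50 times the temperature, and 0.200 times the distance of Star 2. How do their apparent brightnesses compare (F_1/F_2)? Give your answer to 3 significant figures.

791

L_1/L_2 = (R_1/R_2)²(T_1/T_2)⁴ = (0.900)² × (2.50)⁴ = 31.64.
F_1/F_2 = (L_1/L_2)/(d_1/d_2)² = 31.64 / (0.200)² = 791.0.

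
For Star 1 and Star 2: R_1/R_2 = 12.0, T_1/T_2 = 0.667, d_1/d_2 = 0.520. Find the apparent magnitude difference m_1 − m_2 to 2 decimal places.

-5.06

L_1/L_2 = (12.0)²(0.667)⁴ = 28.50.
F_1/F_2 = (L_1/L_2)/(d_1/d_2)² = 28.50/0.2704 = 105.4.
m_1 − m_2 = −2.5 log₁₀(105.4) = -5.06.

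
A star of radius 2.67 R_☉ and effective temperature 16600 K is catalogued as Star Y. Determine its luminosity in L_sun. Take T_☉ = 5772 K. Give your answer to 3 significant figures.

L/L_☉ = (R/R_☉)² (T/T_☉)⁴ = (2.67)² × (16600/5772)⁴
       = 7.129 × (2.876)⁴ = 7.129 × 68.41 = 487.7.

488 L_sun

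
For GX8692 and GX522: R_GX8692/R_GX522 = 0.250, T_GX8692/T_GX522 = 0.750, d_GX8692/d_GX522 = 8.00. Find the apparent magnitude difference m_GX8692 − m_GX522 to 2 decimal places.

L_GX8692/L_GX522 = (0.250)²(0.750)⁴ = 0.01978.
F_GX8692/F_GX522 = (L_GX8692/L_GX522)/(d_GX8692/d_GX522)² = 0.01978/64.00 = 3.090×10^-4.
m_GX8692 − m_GX522 = −2.5 log₁₀(3.090×10^-4) = 8.78.

8.78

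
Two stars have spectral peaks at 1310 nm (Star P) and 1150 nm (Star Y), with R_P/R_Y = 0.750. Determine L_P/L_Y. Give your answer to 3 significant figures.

0.334

Wien's law gives T ∝ 1/λ_max, so T_P/T_Y = λ_Y/λ_P = 1150/1310 = 0.8779.
Then L ∝ R²T⁴ gives L_P/L_Y = (0.750)² × (0.8779)⁴ = 0.5625 × 0.5939 = 0.3341.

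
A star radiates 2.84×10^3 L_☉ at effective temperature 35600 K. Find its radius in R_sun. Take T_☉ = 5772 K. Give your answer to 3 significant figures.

1.40 R_sun

R/R_☉ = √(L/L_☉) / (T/T_☉)² = √(2.84×10^3) / (6.168)²
       = 53.29 / 38.04 = 1.401.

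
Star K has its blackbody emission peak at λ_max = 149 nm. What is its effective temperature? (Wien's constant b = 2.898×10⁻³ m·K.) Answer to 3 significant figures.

1.94×10^4 K

T = b/λ_max = 2.898×10⁻³ / (149×10⁻⁹) = 1.945×10^4 K.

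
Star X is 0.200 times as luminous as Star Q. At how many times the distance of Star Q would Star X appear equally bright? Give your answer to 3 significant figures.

0.447

Equal flux requires L_X/d_X² = L_Q/d_Q², so d_X/d_Q = √(L_X/L_Q)
= √(0.200) = 0.4472.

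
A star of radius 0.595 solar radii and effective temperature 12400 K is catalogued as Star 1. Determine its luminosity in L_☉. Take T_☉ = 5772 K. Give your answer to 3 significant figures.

L/L_☉ = (R/R_☉)² (T/T_☉)⁴ = (0.595)² × (12400/5772)⁴
       = 0.3540 × (2.148)⁴ = 0.3540 × 21.30 = 7.541.

7.54 L_☉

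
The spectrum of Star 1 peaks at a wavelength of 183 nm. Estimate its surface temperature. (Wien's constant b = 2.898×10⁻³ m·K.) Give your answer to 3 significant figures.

1.58×10^4 K

T = b/λ_max = 2.898×10⁻³ / (183×10⁻⁹) = 1.584×10^4 K.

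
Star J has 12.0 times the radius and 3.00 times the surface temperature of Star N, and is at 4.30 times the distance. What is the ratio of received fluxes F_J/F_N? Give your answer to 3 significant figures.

631

L_J/L_N = (R_J/R_N)²(T_J/T_N)⁴ = (12.0)² × (3.00)⁴ = 1.166×10^4.
F_J/F_N = (L_J/L_N)/(d_J/d_N)² = 1.166×10^4 / (4.30)² = 630.8.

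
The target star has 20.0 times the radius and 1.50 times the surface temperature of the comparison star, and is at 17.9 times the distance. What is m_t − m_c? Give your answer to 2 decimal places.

L_t/L_c = (20.0)²(1.50)⁴ = 2025.
F_t/F_c = (L_t/L_c)/(d_t/d_c)² = 2025/320.4 = 6.320.
m_t − m_c = −2.5 log₁₀(6.320) = -2.00.

-2.00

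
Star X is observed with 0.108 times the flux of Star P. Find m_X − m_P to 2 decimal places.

m_X − m_P = −2.5 log₁₀(F_X/F_P) = −2.5 log₁₀(0.108) = −2.5 × (-0.967) = 2.416.

2.42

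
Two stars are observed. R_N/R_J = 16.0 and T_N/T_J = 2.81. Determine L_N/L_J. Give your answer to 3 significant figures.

1.60×10^4

From the Stefan–Boltzmann law, L ∝ R²T⁴, so
L_N/L_J = (R_N/R_J)² (T_N/T_J)⁴ = (16.0)² × (2.81)⁴ = 256.0 × 62.35 = 1.596×10^4.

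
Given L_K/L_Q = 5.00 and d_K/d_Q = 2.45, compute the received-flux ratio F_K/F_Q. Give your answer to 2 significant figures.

0.83

F = L/(4πd²), so F_K/F_Q = (L_K/L_Q) / (d_K/d_Q)²
= 5.00 / (2.45)² = 5.00 / 6.003 = 0.8330.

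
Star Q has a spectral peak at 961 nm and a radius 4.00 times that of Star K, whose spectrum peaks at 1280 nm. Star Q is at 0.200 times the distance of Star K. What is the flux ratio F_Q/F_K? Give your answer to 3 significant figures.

1.26×10^3

Wien's law: T_Q/T_K = λ_K/λ_Q = 1280/961 = 1.332.
L_Q/L_K = (R_Q/R_K)²(T_Q/T_K)⁴ = (4.00)²(1.332)⁴ = 50.36.
F_Q/F_K = (L_Q/L_K)/(d_Q/d_K)² = 50.36/(0.200)² = 1259.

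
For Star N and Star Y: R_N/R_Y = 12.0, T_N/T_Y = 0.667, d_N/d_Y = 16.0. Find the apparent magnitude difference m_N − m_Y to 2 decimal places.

2.38

L_N/L_Y = (12.0)²(0.667)⁴ = 28.50.
F_N/F_Y = (L_N/L_Y)/(d_N/d_Y)² = 28.50/256.0 = 0.1113.
m_N − m_Y = −2.5 log₁₀(0.1113) = 2.38.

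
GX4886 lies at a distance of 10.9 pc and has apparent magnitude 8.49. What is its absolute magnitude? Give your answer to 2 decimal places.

M = m − 5 log₁₀(d/10 pc) = 8.49 − 5 log₁₀(10.9/10)
  = 8.49 − 5 × 0.037 = 8.49 − 0.19 = 8.30.

8.30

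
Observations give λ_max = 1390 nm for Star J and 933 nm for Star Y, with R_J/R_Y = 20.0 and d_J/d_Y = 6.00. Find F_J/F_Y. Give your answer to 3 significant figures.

Wien's law: T_J/T_Y = λ_Y/λ_J = 933/1390 = 0.6712.
L_J/L_Y = (R_J/R_Y)²(T_J/T_Y)⁴ = (20.0)²(0.6712)⁴ = 81.19.
F_J/F_Y = (L_J/L_Y)/(d_J/d_Y)² = 81.19/(6.00)² = 2.255.

2.26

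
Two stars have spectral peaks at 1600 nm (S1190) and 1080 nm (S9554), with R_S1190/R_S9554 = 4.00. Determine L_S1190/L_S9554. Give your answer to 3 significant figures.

3.32

Wien's law gives T ∝ 1/λ_max, so T_S1190/T_S9554 = λ_S9554/λ_S1190 = 1080/1600 = 0.6750.
Then L ∝ R²T⁴ gives L_S1190/L_S9554 = (4.00)² × (0.6750)⁴ = 16.00 × 0.2076 = 3.322.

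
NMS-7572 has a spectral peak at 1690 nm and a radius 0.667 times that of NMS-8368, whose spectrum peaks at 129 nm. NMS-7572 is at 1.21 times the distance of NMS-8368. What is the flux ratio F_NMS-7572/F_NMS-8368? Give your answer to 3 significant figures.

1.03×10^-5

Wien's law: T_NMS-7572/T_NMS-8368 = λ_NMS-8368/λ_NMS-7572 = 129/1690 = 0.07633.
L_NMS-7572/L_NMS-8368 = (R_NMS-7572/R_NMS-8368)²(T_NMS-7572/T_NMS-8368)⁴ = (0.667)²(0.07633)⁴ = 1.510×10^-5.
F_NMS-7572/F_NMS-8368 = (L_NMS-7572/L_NMS-8368)/(d_NMS-7572/d_NMS-8368)² = 1.510×10^-5/(1.21)² = 1.032×10^-5.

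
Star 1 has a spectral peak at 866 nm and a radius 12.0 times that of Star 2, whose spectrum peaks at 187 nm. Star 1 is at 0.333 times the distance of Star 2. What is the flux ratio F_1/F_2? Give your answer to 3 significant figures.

Wien's law: T_1/T_2 = λ_2/λ_1 = 187/866 = 0.2159.
L_1/L_2 = (R_1/R_2)²(T_1/T_2)⁴ = (12.0)²(0.2159)⁴ = 0.3131.
F_1/F_2 = (L_1/L_2)/(d_1/d_2)² = 0.3131/(0.333)² = 2.823.

2.82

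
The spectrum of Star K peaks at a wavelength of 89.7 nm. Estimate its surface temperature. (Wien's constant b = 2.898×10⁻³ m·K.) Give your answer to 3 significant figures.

3.23×10^4 K

T = b/λ_max = 2.898×10⁻³ / (89.7×10⁻⁹) = 3.231×10^4 K.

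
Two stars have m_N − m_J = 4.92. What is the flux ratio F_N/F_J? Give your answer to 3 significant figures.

0.0108

F_N/F_J = 10^(−(m_N − m_J)/2.5) = 10^(-4.92/2.5) = 10^-1.968 = 0.01076.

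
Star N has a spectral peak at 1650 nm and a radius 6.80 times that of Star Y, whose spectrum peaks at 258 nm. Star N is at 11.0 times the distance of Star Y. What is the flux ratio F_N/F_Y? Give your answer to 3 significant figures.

2.28×10^-4

Wien's law: T_N/T_Y = λ_Y/λ_N = 258/1650 = 0.1564.
L_N/L_Y = (R_N/R_Y)²(T_N/T_Y)⁴ = (6.80)²(0.1564)⁴ = 0.02764.
F_N/F_Y = (L_N/L_Y)/(d_N/d_Y)² = 0.02764/(11.0)² = 2.284×10^-4.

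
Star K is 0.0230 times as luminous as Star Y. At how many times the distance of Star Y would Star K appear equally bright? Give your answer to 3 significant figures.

Equal flux requires L_K/d_K² = L_Y/d_Y², so d_K/d_Y = √(L_K/L_Y)
= √(0.0230) = 0.1517.

0.152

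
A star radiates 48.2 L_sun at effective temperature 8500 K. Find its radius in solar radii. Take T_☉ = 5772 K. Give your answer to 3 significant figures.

3.20 solar radii

R/R_☉ = √(L/L_☉) / (T/T_☉)² = √(48.2) / (1.473)²
       = 6.943 / 2.169 = 3.201.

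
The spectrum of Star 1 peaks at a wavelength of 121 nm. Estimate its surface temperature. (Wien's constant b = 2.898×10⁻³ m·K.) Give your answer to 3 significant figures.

2.40×10^4 K

T = b/λ_max = 2.898×10⁻³ / (121×10⁻⁹) = 2.395×10^4 K.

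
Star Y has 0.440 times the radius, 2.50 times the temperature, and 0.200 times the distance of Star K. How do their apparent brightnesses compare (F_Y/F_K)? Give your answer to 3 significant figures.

189

L_Y/L_K = (R_Y/R_K)²(T_Y/T_K)⁴ = (0.440)² × (2.50)⁴ = 7.562.
F_Y/F_K = (L_Y/L_K)/(d_Y/d_K)² = 7.562 / (0.200)² = 189.1.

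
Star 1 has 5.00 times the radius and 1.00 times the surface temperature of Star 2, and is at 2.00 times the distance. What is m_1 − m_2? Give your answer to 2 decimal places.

L_1/L_2 = (5.00)²(1.00)⁴ = 25.00.
F_1/F_2 = (L_1/L_2)/(d_1/d_2)² = 25.00/4.000 = 6.250.
m_1 − m_2 = −2.5 log₁₀(6.250) = -1.99.

-1.99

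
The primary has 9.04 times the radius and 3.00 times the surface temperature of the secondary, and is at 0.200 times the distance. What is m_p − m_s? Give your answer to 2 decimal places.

-13.05

L_p/L_s = (9.04)²(3.00)⁴ = 6619.
F_p/F_s = (L_p/L_s)/(d_p/d_s)² = 6619/0.04000 = 1.655×10^5.
m_p − m_s = −2.5 log₁₀(1.655×10^5) = -13.05.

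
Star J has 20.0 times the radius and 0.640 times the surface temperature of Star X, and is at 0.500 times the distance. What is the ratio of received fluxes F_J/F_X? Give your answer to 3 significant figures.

268

L_J/L_X = (R_J/R_X)²(T_J/T_X)⁴ = (20.0)² × (0.640)⁴ = 67.11.
F_J/F_X = (L_J/L_X)/(d_J/d_X)² = 67.11 / (0.500)² = 268.4.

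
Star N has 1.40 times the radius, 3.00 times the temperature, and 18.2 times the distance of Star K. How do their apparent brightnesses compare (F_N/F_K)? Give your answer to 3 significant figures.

L_N/L_K = (R_N/R_K)²(T_N/T_K)⁴ = (1.40)² × (3.00)⁴ = 158.8.
F_N/F_K = (L_N/L_K)/(d_N/d_K)² = 158.8 / (18.2)² = 0.4793.

0.479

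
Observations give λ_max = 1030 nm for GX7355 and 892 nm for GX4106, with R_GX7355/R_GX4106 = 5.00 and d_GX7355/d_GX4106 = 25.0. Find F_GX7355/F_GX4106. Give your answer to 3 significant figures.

Wien's law: T_GX7355/T_GX4106 = λ_GX4106/λ_GX7355 = 892/1030 = 0.8660.
L_GX7355/L_GX4106 = (R_GX7355/R_GX4106)²(T_GX7355/T_GX4106)⁴ = (5.00)²(0.8660)⁴ = 14.06.
F_GX7355/F_GX4106 = (L_GX7355/L_GX4106)/(d_GX7355/d_GX4106)² = 14.06/(25.0)² = 0.02250.

0.0225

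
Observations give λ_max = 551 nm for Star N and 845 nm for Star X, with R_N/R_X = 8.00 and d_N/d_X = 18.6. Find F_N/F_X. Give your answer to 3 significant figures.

1.02

Wien's law: T_N/T_X = λ_X/λ_N = 845/551 = 1.534.
L_N/L_X = (R_N/R_X)²(T_N/T_X)⁴ = (8.00)²(1.534)⁴ = 354.0.
F_N/F_X = (L_N/L_X)/(d_N/d_X)² = 354.0/(18.6)² = 1.023.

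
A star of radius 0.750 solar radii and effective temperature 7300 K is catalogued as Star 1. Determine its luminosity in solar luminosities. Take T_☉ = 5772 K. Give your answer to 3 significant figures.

1.44 solar luminosities

L/L_☉ = (R/R_☉)² (T/T_☉)⁴ = (0.750)² × (7300/5772)⁴
       = 0.5625 × (1.265)⁴ = 0.5625 × 2.559 = 1.439.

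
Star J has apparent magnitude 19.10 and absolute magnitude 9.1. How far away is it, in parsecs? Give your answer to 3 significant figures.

1.00×10^3 pc

m − M = 5 log₁₀(d/10 pc)
19.10 − (9.1) = 10.00 = 5 log₁₀(d/10)
d = 10 × 10^(10.00/5) = 10 × 10^2.000 = 1000 pc.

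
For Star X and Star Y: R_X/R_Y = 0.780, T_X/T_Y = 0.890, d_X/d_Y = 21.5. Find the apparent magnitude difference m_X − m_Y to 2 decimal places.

L_X/L_Y = (0.780)²(0.890)⁴ = 0.3817.
F_X/F_Y = (L_X/L_Y)/(d_X/d_Y)² = 0.3817/462.2 = 8.258×10^-4.
m_X − m_Y = −2.5 log₁₀(8.258×10^-4) = 7.71.

7.71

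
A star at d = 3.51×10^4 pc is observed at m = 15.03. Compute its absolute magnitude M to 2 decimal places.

M = m − 5 log₁₀(d/10 pc) = 15.03 − 5 log₁₀(3.51×10^4/10)
  = 15.03 − 5 × 3.545 = 15.03 − 17.73 = -2.70.

-2.70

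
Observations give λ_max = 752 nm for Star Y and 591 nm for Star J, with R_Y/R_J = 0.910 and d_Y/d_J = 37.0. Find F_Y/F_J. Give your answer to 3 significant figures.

Wien's law: T_Y/T_J = λ_J/λ_Y = 591/752 = 0.7859.
L_Y/L_J = (R_Y/R_J)²(T_Y/T_J)⁴ = (0.910)²(0.7859)⁴ = 0.3159.
F_Y/F_J = (L_Y/L_J)/(d_Y/d_J)² = 0.3159/(37.0)² = 2.308×10^-4.

2.31×10^-4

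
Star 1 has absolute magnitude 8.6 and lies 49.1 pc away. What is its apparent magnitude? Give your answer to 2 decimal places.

m = M + 5 log₁₀(d/10 pc) = 8.6 + 5 log₁₀(49.1/10)
  = 8.6 + 5 × 0.691 = 8.6 + 3.46 = 12.06.

12.06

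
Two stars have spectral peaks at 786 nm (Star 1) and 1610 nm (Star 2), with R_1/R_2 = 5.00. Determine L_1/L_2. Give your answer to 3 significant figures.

440

Wien's law gives T ∝ 1/λ_max, so T_1/T_2 = λ_2/λ_1 = 1610/786 = 2.048.
Then L ∝ R²T⁴ gives L_1/L_2 = (5.00)² × (2.048)⁴ = 25.00 × 17.60 = 440.1.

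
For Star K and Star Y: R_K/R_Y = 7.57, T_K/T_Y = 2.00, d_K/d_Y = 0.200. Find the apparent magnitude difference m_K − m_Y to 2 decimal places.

-10.90

L_K/L_Y = (7.57)²(2.00)⁴ = 916.9.
F_K/F_Y = (L_K/L_Y)/(d_K/d_Y)² = 916.9/0.04000 = 2.292×10^4.
m_K − m_Y = −2.5 log₁₀(2.292×10^4) = -10.90.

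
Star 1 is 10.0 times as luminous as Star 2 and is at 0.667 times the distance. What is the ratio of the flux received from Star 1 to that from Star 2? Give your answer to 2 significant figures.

22

F = L/(4πd²), so F_1/F_2 = (L_1/L_2) / (d_1/d_2)²
= 10.0 / (0.667)² = 10.0 / 0.4449 = 22.48.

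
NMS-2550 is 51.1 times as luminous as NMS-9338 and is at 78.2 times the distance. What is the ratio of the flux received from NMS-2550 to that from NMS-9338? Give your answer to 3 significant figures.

0.00836

F = L/(4πd²), so F_NMS-2550/F_NMS-9338 = (L_NMS-2550/L_NMS-9338) / (d_NMS-2550/d_NMS-9338)²
= 51.1 / (78.2)² = 51.1 / 6115 = 0.008356.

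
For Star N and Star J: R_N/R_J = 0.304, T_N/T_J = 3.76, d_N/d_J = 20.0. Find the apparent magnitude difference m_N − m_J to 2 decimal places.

3.34

L_N/L_J = (0.304)²(3.76)⁴ = 18.47.
F_N/F_J = (L_N/L_J)/(d_N/d_J)² = 18.47/400.0 = 0.04618.
m_N − m_J = −2.5 log₁₀(0.04618) = 3.34.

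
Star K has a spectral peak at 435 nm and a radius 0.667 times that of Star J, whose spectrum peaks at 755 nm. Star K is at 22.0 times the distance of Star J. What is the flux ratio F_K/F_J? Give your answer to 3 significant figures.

0.00834

Wien's law: T_K/T_J = λ_J/λ_K = 755/435 = 1.736.
L_K/L_J = (R_K/R_J)²(T_K/T_J)⁴ = (0.667)²(1.736)⁴ = 4.037.
F_K/F_J = (L_K/L_J)/(d_K/d_J)² = 4.037/(22.0)² = 0.008341.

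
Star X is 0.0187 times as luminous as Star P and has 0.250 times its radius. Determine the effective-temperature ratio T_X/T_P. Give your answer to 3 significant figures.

0.740

L ∝ R²T⁴ gives T ∝ (L/R²)^(1/4), so
T_X/T_P = (0.0187 / 0.250²)^(1/4) = (0.2992)^(1/4) = 0.7396.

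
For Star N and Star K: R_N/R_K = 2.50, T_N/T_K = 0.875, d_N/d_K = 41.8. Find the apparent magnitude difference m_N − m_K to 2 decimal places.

6.70

L_N/L_K = (2.50)²(0.875)⁴ = 3.664.
F_N/F_K = (L_N/L_K)/(d_N/d_K)² = 3.664/1747 = 0.002097.
m_N − m_K = −2.5 log₁₀(0.002097) = 6.70.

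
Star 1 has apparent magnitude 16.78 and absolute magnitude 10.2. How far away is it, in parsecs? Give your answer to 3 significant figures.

207 pc

m − M = 5 log₁₀(d/10 pc)
16.78 − (10.2) = 6.58 = 5 log₁₀(d/10)
d = 10 × 10^(6.58/5) = 10 × 10^1.316 = 207.0 pc.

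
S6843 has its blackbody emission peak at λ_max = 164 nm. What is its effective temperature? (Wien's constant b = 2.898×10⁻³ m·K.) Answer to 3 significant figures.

T = b/λ_max = 2.898×10⁻³ / (164×10⁻⁹) = 1.767×10^4 K.

1.77×10^4 K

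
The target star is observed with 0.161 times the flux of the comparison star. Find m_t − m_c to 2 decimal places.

m_t − m_c = −2.5 log₁₀(F_t/F_c) = −2.5 log₁₀(0.161) = −2.5 × (-0.793) = 1.983.

1.98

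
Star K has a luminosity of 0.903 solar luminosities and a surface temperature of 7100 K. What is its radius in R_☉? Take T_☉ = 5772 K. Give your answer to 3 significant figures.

R/R_☉ = √(L/L_☉) / (T/T_☉)² = √(0.903) / (1.230)²
       = 0.9503 / 1.513 = 0.6280.

0.628 R_☉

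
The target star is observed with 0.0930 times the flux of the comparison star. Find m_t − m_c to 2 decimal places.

m_t − m_c = −2.5 log₁₀(F_t/F_c) = −2.5 log₁₀(0.0930) = −2.5 × (-1.032) = 2.579.

2.58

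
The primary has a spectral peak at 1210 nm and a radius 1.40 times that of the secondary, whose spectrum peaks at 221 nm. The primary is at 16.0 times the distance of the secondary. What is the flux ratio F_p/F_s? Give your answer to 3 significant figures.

Wien's law: T_p/T_s = λ_s/λ_p = 221/1210 = 0.1826.
L_p/L_s = (R_p/R_s)²(T_p/T_s)⁴ = (1.40)²(0.1826)⁴ = 0.002181.
F_p/F_s = (L_p/L_s)/(d_p/d_s)² = 0.002181/(16.0)² = 8.520×10^-6.

8.52×10^-6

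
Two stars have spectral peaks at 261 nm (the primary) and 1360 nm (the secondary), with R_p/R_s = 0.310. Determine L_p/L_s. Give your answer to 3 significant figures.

Wien's law gives T ∝ 1/λ_max, so T_p/T_s = λ_s/λ_p = 1360/261 = 5.211.
Then L ∝ R²T⁴ gives L_p/L_s = (0.310)² × (5.211)⁴ = 0.09610 × 737.2 = 70.85.

70.8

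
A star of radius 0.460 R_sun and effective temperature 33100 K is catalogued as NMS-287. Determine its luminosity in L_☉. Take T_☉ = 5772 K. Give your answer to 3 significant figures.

L/L_☉ = (R/R_☉)² (T/T_☉)⁴ = (0.460)² × (33100/5772)⁴
       = 0.2116 × (5.735)⁴ = 0.2116 × 1081 = 228.8.

229 L_☉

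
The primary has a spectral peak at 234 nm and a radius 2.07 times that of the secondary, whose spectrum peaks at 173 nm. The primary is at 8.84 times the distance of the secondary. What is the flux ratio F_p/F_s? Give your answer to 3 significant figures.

0.0164

Wien's law: T_p/T_s = λ_s/λ_p = 173/234 = 0.7393.
L_p/L_s = (R_p/R_s)²(T_p/T_s)⁴ = (2.07)²(0.7393)⁴ = 1.280.
F_p/F_s = (L_p/L_s)/(d_p/d_s)² = 1.280/(8.84)² = 0.01638.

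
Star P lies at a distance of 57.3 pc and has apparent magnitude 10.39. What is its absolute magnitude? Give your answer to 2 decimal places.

6.60

M = m − 5 log₁₀(d/10 pc) = 10.39 − 5 log₁₀(57.3/10)
  = 10.39 − 5 × 0.758 = 10.39 − 3.79 = 6.60.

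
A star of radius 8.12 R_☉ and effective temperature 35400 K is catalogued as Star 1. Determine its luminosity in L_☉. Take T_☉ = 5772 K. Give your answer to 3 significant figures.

9.33×10^4 L_☉

L/L_☉ = (R/R_☉)² (T/T_☉)⁴ = (8.12)² × (35400/5772)⁴
       = 65.93 × (6.133)⁴ = 65.93 × 1415 = 9.329×10^4.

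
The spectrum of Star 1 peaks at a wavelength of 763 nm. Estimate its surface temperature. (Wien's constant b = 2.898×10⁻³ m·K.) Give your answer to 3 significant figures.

3.80×10^3 K

T = b/λ_max = 2.898×10⁻³ / (763×10⁻⁹) = 3798 K.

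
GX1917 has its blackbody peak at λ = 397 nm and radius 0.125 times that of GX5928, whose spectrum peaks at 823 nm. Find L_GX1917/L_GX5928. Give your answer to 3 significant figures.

Wien's law gives T ∝ 1/λ_max, so T_GX1917/T_GX5928 = λ_GX5928/λ_GX1917 = 823/397 = 2.073.
Then L ∝ R²T⁴ gives L_GX1917/L_GX5928 = (0.125)² × (2.073)⁴ = 0.01562 × 18.47 = 0.2886.

0.289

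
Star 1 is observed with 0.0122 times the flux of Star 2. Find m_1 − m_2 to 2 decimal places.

m_1 − m_2 = −2.5 log₁₀(F_1/F_2) = −2.5 log₁₀(0.0122) = −2.5 × (-1.914) = 4.784.

4.78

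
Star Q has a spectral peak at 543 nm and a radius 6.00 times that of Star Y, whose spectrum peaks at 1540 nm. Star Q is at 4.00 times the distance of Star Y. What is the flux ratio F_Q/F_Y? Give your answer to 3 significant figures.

146

Wien's law: T_Q/T_Y = λ_Y/λ_Q = 1540/543 = 2.836.
L_Q/L_Y = (R_Q/R_Y)²(T_Q/T_Y)⁴ = (6.00)²(2.836)⁴ = 2329.
F_Q/F_Y = (L_Q/L_Y)/(d_Q/d_Y)² = 2329/(4.00)² = 145.6.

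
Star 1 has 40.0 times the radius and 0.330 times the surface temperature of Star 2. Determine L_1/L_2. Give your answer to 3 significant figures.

19.0

From the Stefan–Boltzmann law, L ∝ R²T⁴, so
L_1/L_2 = (R_1/R_2)² (T_1/T_2)⁴ = (40.0)² × (0.330)⁴ = 1600 × 0.01186 = 18.97.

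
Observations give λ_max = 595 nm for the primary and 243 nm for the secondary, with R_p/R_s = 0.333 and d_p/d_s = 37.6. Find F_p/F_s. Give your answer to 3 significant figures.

Wien's law: T_p/T_s = λ_s/λ_p = 243/595 = 0.4084.
L_p/L_s = (R_p/R_s)²(T_p/T_s)⁴ = (0.333)²(0.4084)⁴ = 0.003085.
F_p/F_s = (L_p/L_s)/(d_p/d_s)² = 0.003085/(37.6)² = 2.182×10^-6.

2.18×10^-6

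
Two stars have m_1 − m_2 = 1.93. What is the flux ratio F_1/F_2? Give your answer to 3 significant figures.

0.169

F_1/F_2 = 10^(−(m_1 − m_2)/2.5) = 10^(-1.93/2.5) = 10^-0.772 = 0.1690.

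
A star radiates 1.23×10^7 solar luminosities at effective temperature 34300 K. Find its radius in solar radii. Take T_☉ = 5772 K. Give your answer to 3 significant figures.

99.3 solar radii

R/R_☉ = √(L/L_☉) / (T/T_☉)² = √(1.23×10^7) / (5.942)²
       = 3507 / 35.31 = 99.32.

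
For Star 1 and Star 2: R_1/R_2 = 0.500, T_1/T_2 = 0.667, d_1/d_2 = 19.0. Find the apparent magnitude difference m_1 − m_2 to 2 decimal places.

L_1/L_2 = (0.500)²(0.667)⁴ = 0.04948.
F_1/F_2 = (L_1/L_2)/(d_1/d_2)² = 0.04948/361.0 = 1.371×10^-4.
m_1 − m_2 = −2.5 log₁₀(1.371×10^-4) = 9.66.

9.66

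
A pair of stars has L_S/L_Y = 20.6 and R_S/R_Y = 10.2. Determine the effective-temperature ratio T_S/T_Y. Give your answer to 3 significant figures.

L ∝ R²T⁴ gives T ∝ (L/R²)^(1/4), so
T_S/T_Y = (20.6 / 10.2²)^(1/4) = (0.1980)^(1/4) = 0.6671.

0.667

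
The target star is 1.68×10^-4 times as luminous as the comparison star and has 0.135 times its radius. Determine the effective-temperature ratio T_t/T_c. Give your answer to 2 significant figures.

0.31

L ∝ R²T⁴ gives T ∝ (L/R²)^(1/4), so
T_t/T_c = (1.68×10^-4 / 0.135²)^(1/4) = (0.009218)^(1/4) = 0.3099.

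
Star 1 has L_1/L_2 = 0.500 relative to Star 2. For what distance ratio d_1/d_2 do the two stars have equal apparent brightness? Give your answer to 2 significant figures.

Equal flux requires L_1/d_1² = L_2/d_2², so d_1/d_2 = √(L_1/L_2)
= √(0.500) = 0.7071.

0.71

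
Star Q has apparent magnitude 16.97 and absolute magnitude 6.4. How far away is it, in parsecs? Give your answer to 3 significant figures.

m − M = 5 log₁₀(d/10 pc)
16.97 − (6.4) = 10.57 = 5 log₁₀(d/10)
d = 10 × 10^(10.57/5) = 10 × 10^2.114 = 1300 pc.

1.30×10^3 pc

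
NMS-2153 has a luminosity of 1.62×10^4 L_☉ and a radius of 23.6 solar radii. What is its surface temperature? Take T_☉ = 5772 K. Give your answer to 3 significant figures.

T/T_☉ = (L/L_☉)^(1/4) / (R/R_☉)^(1/2)
T = 5772 × (1.62×10^4)^(1/4) / √(23.6) = 5772 × 11.28 / 4.858 = 1.340×10^4 K.

1.34×10^4 K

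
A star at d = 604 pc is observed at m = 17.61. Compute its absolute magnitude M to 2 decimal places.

M = m − 5 log₁₀(d/10 pc) = 17.61 − 5 log₁₀(604/10)
  = 17.61 − 5 × 1.781 = 17.61 − 8.91 = 8.70.

8.70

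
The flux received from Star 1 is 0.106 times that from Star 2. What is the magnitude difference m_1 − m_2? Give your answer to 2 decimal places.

m_1 − m_2 = −2.5 log₁₀(F_1/F_2) = −2.5 log₁₀(0.106) = −2.5 × (-0.975) = 2.437.

2.44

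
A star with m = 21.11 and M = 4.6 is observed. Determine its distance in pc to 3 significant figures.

2.00×10^4 pc

m − M = 5 log₁₀(d/10 pc)
21.11 − (4.6) = 16.51 = 5 log₁₀(d/10)
d = 10 × 10^(16.51/5) = 10 × 10^3.302 = 2.004×10^4 pc.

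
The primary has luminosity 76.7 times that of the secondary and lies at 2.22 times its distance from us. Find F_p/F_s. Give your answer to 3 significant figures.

F = L/(4πd²), so F_p/F_s = (L_p/L_s) / (d_p/d_s)²
= 76.7 / (2.22)² = 76.7 / 4.928 = 15.56.

15.6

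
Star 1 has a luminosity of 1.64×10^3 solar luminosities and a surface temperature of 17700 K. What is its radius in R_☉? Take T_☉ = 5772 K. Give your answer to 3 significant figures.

4.31 R_☉

R/R_☉ = √(L/L_☉) / (T/T_☉)² = √(1.64×10^3) / (3.067)²
       = 40.50 / 9.404 = 4.307.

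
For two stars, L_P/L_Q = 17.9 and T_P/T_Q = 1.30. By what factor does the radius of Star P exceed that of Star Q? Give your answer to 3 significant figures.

2.50

L ∝ R²T⁴ gives R ∝ √L / T², so
R_P/R_Q = √(17.9) / (1.30)² = 4.231 / 1.690 = 2.503.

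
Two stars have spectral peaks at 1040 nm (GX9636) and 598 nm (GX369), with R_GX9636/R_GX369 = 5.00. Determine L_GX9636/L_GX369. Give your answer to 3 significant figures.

2.73

Wien's law gives T ∝ 1/λ_max, so T_GX9636/T_GX369 = λ_GX369/λ_GX9636 = 598/1040 = 0.5750.
Then L ∝ R²T⁴ gives L_GX9636/L_GX369 = (5.00)² × (0.5750)⁴ = 25.00 × 0.1093 = 2.733.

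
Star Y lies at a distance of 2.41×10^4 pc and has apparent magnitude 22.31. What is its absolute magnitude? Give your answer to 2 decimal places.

5.40

M = m − 5 log₁₀(d/10 pc) = 22.31 − 5 log₁₀(2.41×10^4/10)
  = 22.31 − 5 × 3.382 = 22.31 − 16.91 = 5.40.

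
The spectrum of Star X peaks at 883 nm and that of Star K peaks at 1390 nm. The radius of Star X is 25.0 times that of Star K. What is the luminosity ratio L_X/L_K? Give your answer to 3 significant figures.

3.84×10^3

Wien's law gives T ∝ 1/λ_max, so T_X/T_K = λ_K/λ_X = 1390/883 = 1.574.
Then L ∝ R²T⁴ gives L_X/L_K = (25.0)² × (1.574)⁴ = 625.0 × 6.141 = 3838.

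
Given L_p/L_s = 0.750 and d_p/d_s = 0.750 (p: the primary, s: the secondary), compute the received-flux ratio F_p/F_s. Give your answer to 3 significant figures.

F = L/(4πd²), so F_p/F_s = (L_p/L_s) / (d_p/d_s)²
= 0.750 / (0.750)² = 0.750 / 0.5625 = 1.333.

1.33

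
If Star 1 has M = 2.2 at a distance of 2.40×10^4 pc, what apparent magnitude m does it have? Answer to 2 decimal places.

19.10

m = M + 5 log₁₀(d/10 pc) = 2.2 + 5 log₁₀(2.40×10^4/10)
  = 2.2 + 5 × 3.380 = 2.2 + 16.90 = 19.10.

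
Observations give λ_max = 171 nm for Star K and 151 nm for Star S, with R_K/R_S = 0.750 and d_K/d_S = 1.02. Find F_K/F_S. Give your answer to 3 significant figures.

Wien's law: T_K/T_S = λ_S/λ_K = 151/171 = 0.8830.
L_K/L_S = (R_K/R_S)²(T_K/T_S)⁴ = (0.750)²(0.8830)⁴ = 0.3420.
F_K/F_S = (L_K/L_S)/(d_K/d_S)² = 0.3420/(1.02)² = 0.3287.

0.329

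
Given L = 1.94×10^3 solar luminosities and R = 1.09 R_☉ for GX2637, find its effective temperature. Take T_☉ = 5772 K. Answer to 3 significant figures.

3.67×10^4 K

T/T_☉ = (L/L_☉)^(1/4) / (R/R_☉)^(1/2)
T = 5772 × (1.94×10^3)^(1/4) / √(1.09) = 5772 × 6.637 / 1.044 = 3.669×10^4 K.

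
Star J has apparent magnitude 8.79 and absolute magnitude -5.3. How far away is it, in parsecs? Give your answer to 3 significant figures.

6.58×10^3 pc

m − M = 5 log₁₀(d/10 pc)
8.79 − (-5.3) = 14.09 = 5 log₁₀(d/10)
d = 10 × 10^(14.09/5) = 10 × 10^2.818 = 6577 pc.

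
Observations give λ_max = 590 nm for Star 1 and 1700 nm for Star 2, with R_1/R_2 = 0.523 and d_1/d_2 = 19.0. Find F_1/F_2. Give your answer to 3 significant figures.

Wien's law: T_1/T_2 = λ_2/λ_1 = 1700/590 = 2.881.
L_1/L_2 = (R_1/R_2)²(T_1/T_2)⁴ = (0.523)²(2.881)⁴ = 18.85.
F_1/F_2 = (L_1/L_2)/(d_1/d_2)² = 18.85/(19.0)² = 0.05223.

0.0522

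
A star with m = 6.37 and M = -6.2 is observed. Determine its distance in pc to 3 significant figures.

3.27×10^3 pc

m − M = 5 log₁₀(d/10 pc)
6.37 − (-6.2) = 12.57 = 5 log₁₀(d/10)
d = 10 × 10^(12.57/5) = 10 × 10^2.514 = 3266 pc.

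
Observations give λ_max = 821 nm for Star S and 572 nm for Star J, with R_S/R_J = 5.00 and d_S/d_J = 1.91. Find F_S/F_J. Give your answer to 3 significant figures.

1.61

Wien's law: T_S/T_J = λ_J/λ_S = 572/821 = 0.6967.
L_S/L_J = (R_S/R_J)²(T_S/T_J)⁴ = (5.00)²(0.6967)⁴ = 5.890.
F_S/F_J = (L_S/L_J)/(d_S/d_J)² = 5.890/(1.91)² = 1.615.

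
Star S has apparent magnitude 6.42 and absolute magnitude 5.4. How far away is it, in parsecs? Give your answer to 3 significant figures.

m − M = 5 log₁₀(d/10 pc)
6.42 − (5.4) = 1.02 = 5 log₁₀(d/10)
d = 10 × 10^(1.02/5) = 10 × 10^0.204 = 16.00 pc.

16.0 pc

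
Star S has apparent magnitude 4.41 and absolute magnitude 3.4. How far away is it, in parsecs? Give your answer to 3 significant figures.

m − M = 5 log₁₀(d/10 pc)
4.41 − (3.4) = 1.01 = 5 log₁₀(d/10)
d = 10 × 10^(1.01/5) = 10 × 10^0.202 = 15.92 pc.

15.9 pc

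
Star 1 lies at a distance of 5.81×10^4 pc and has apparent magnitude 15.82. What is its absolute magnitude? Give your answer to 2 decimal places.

-3.00

M = m − 5 log₁₀(d/10 pc) = 15.82 − 5 log₁₀(5.81×10^4/10)
  = 15.82 − 5 × 3.764 = 15.82 − 18.82 = -3.00.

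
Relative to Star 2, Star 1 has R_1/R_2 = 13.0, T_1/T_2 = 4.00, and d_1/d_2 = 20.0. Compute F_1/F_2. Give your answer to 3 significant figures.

108

L_1/L_2 = (R_1/R_2)²(T_1/T_2)⁴ = (13.0)² × (4.00)⁴ = 4.326×10^4.
F_1/F_2 = (L_1/L_2)/(d_1/d_2)² = 4.326×10^4 / (20.0)² = 108.2.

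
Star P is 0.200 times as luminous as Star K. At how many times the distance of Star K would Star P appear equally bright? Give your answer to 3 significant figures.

0.447

Equal flux requires L_P/d_P² = L_K/d_K², so d_P/d_K = √(L_P/L_K)
= √(0.200) = 0.4472.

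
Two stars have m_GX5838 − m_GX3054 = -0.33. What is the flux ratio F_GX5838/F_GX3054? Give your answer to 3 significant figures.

1.36

F_GX5838/F_GX3054 = 10^(−(m_GX5838 − m_GX3054)/2.5) = 10^(0.33/2.5) = 10^0.132 = 1.355.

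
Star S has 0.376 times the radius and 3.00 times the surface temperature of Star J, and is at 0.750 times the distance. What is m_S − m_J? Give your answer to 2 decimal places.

-3.27

L_S/L_J = (0.376)²(3.00)⁴ = 11.45.
F_S/F_J = (L_S/L_J)/(d_S/d_J)² = 11.45/0.5625 = 20.36.
m_S − m_J = −2.5 log₁₀(20.36) = -3.27.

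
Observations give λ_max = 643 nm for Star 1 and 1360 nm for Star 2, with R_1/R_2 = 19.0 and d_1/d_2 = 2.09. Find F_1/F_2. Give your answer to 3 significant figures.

Wien's law: T_1/T_2 = λ_2/λ_1 = 1360/643 = 2.115.
L_1/L_2 = (R_1/R_2)²(T_1/T_2)⁴ = (19.0)²(2.115)⁴ = 7225.
F_1/F_2 = (L_1/L_2)/(d_1/d_2)² = 7225/(2.09)² = 1654.

1.65×10^3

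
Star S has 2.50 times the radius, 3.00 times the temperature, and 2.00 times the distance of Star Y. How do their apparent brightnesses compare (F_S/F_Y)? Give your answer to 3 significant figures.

L_S/L_Y = (R_S/R_Y)²(T_S/T_Y)⁴ = (2.50)² × (3.00)⁴ = 506.2.
F_S/F_Y = (L_S/L_Y)/(d_S/d_Y)² = 506.2 / (2.00)² = 126.6.

127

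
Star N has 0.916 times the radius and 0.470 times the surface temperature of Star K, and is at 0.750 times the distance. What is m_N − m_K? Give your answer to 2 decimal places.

2.84

L_N/L_K = (0.916)²(0.470)⁴ = 0.04094.
F_N/F_K = (L_N/L_K)/(d_N/d_K)² = 0.04094/0.5625 = 0.07279.
m_N − m_K = −2.5 log₁₀(0.07279) = 2.84.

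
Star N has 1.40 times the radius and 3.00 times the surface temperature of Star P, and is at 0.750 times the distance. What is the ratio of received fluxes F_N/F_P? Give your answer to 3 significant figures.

282

L_N/L_P = (R_N/R_P)²(T_N/T_P)⁴ = (1.40)² × (3.00)⁴ = 158.8.
F_N/F_P = (L_N/L_P)/(d_N/d_P)² = 158.8 / (0.750)² = 282.2.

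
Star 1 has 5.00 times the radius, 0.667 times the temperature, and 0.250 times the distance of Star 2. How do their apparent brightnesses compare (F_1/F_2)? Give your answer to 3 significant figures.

79.2

L_1/L_2 = (R_1/R_2)²(T_1/T_2)⁴ = (5.00)² × (0.667)⁴ = 4.948.
F_1/F_2 = (L_1/L_2)/(d_1/d_2)² = 4.948 / (0.250)² = 79.17.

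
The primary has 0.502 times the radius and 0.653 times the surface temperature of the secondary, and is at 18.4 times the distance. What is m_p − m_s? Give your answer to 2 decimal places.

L_p/L_s = (0.502)²(0.653)⁴ = 0.04582.
F_p/F_s = (L_p/L_s)/(d_p/d_s)² = 0.04582/338.6 = 1.353×10^-4.
m_p − m_s = −2.5 log₁₀(1.353×10^-4) = 9.67.

9.67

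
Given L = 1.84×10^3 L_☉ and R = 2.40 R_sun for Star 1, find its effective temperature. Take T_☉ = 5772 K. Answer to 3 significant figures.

2.44×10^4 K

T/T_☉ = (L/L_☉)^(1/4) / (R/R_☉)^(1/2)
T = 5772 × (1.84×10^3)^(1/4) / √(2.40) = 5772 × 6.549 / 1.549 = 2.440×10^4 K.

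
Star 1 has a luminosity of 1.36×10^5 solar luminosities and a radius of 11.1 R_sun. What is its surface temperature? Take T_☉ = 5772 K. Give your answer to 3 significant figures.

T/T_☉ = (L/L_☉)^(1/4) / (R/R_☉)^(1/2)
T = 5772 × (1.36×10^5)^(1/4) / √(11.1) = 5772 × 19.20 / 3.332 = 3.327×10^4 K.

3.33×10^4 K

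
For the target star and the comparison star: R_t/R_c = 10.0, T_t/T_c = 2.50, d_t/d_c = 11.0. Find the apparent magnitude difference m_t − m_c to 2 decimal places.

-3.77

L_t/L_c = (10.0)²(2.50)⁴ = 3906.
F_t/F_c = (L_t/L_c)/(d_t/d_c)² = 3906/121.0 = 32.28.
m_t − m_c = −2.5 log₁₀(32.28) = -3.77.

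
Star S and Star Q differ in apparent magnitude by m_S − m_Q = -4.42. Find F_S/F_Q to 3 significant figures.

F_S/F_Q = 10^(−(m_S − m_Q)/2.5) = 10^(4.42/2.5) = 10^1.768 = 58.61.

58.6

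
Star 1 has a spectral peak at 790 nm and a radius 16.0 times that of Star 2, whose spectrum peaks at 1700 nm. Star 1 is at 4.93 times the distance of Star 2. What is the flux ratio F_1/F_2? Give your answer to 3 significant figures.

Wien's law: T_1/T_2 = λ_2/λ_1 = 1700/790 = 2.152.
L_1/L_2 = (R_1/R_2)²(T_1/T_2)⁴ = (16.0)²(2.152)⁴ = 5489.
F_1/F_2 = (L_1/L_2)/(d_1/d_2)² = 5489/(4.93)² = 225.9.

226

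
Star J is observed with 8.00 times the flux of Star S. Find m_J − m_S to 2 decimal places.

-2.26

m_J − m_S = −2.5 log₁₀(F_J/F_S) = −2.5 log₁₀(8.00) = −2.5 × (0.903) = -2.258.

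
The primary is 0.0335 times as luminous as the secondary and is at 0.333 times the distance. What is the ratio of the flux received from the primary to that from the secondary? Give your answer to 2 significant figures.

0.30

F = L/(4πd²), so F_p/F_s = (L_p/L_s) / (d_p/d_s)²
= 0.0335 / (0.333)² = 0.0335 / 0.1109 = 0.3021.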